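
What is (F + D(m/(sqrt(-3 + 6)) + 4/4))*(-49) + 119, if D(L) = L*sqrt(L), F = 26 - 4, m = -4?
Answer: -959 - 49*sqrt(3)*(3 - 4*sqrt(3))**(3/2)/9 ≈ -959.0 + 73.418*I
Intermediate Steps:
F = 22
D(L) = L**(3/2)
(F + D(m/(sqrt(-3 + 6)) + 4/4))*(-49) + 119 = (22 + (-4/sqrt(-3 + 6) + 4/4)**(3/2))*(-49) + 119 = (22 + (-4*sqrt(3)/3 + 4*(1/4))**(3/2))*(-49) + 119 = (22 + (-4*sqrt(3)/3 + 1)**(3/2))*(-49) + 119 = (22 + (1 - 4*sqrt(3)/3)**(3/2))*(-49) + 119 = (-1078 - 49*(1 - 4*sqrt(3)/3)**(3/2)) + 119 = -959 - 49*(1 - 4*sqrt(3)/3)**(3/2)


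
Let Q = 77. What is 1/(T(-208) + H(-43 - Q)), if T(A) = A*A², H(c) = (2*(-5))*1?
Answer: -1/8998922 ≈ -1.1112e-7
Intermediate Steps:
H(c) = -10 (H(c) = -10*1 = -10)
T(A) = A³
1/(T(-208) + H(-43 - Q)) = 1/((-208)³ - 10) = 1/(-8998912 - 10) = 1/(-8998922) = -1/8998922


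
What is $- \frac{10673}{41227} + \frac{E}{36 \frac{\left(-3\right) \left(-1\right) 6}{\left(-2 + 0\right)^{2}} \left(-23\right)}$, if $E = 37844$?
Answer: $- \frac{799981093}{76805901} \approx -10.416$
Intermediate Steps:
$- \frac{10673}{41227} + \frac{E}{36 \frac{\left(-3\right) \left(-1\right) 6}{\left(-2 + 0\right)^{2}} \left(-23\right)} = - \frac{10673}{41227} + \frac{37844}{36 \frac{\left(-3\right) \left(-1\right) 6}{\left(-2 + 0\right)^{2}} \left(-23\right)} = \left(-10673\right) \frac{1}{41227} + \frac{37844}{36 \frac{3 \cdot 6}{\left(-2\right)^{2}} \left(-23\right)} = - \frac{10673}{41227} + \frac{37844}{36 \cdot \frac{18}{4} \left(-23\right)} = - \frac{10673}{41227} + \frac{37844}{36 \cdot 18 \cdot \frac{1}{4} \left(-23\right)} = - \frac{10673}{41227} + \frac{37844}{36 \cdot \frac{9}{2} \left(-23\right)} = - \frac{10673}{41227} + \frac{37844}{162 \left(-23\right)} = - \frac{10673}{41227} + \frac{37844}{-3726} = - \frac{10673}{41227} + 37844 \left(- \frac{1}{3726}\right) = - \frac{10673}{41227} - \frac{18922}{1863} = - \frac{799981093}{76805901}$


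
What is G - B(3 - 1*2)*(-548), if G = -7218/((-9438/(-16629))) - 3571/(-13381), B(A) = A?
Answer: -256142624040/21048313 ≈ -12169.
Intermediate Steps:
G = -267677099564/21048313 (G = -7218/((-9438*(-1/16629))) - 3571*(-1/13381) = -7218/3146/5543 + 3571/13381 = -7218*5543/3146 + 3571/13381 = -20004687/1573 + 3571/13381 = -267677099564/21048313 ≈ -12717.)
G - B(3 - 1*2)*(-548) = -267677099564/21048313 - (3 - 1*2)*(-548) = -267677099564/21048313 - (3 - 2)*(-548) = -267677099564/21048313 - (-548) = -267677099564/21048313 - 1*(-548) = -267677099564/21048313 + 548 = -256142624040/21048313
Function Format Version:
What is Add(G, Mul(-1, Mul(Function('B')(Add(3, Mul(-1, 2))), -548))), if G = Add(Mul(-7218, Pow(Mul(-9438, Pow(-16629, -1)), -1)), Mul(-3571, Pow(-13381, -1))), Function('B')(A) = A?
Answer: Rational(-256142624040, 21048313) ≈ -12169.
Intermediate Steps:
G = Rational(-267677099564, 21048313) (G = Add(Mul(-7218, Pow(Mul(-9438, Rational(-1, 16629)), -1)), Mul(-3571, Rational(-1, 13381))) = Add(Mul(-7218, Pow(Rational(3146, 5543), -1)), Rational(3571, 13381)) = Add(Mul(-7218, Rational(5543, 3146)), Rational(3571, 13381)) = Add(Rational(-20004687, 1573), Rational(3571, 13381)) = Rational(-267677099564, 21048313) ≈ -12717.)
Add(G, Mul(-1, Mul(Function('B')(Add(3, Mul(-1, 2))), -548))) = Add(Rational(-267677099564, 21048313), Mul(-1, Mul(Add(3, Mul(-1, 2)), -548))) = Add(Rational(-267677099564, 21048313), Mul(-1, Mul(Add(3, -2), -548))) = Add(Rational(-267677099564, 21048313), Mul(-1, Mul(1, -548))) = Add(Rational(-267677099564, 21048313), Mul(-1, -548)) = Add(Rational(-267677099564, 21048313), 548) = Rational(-256142624040, 21048313)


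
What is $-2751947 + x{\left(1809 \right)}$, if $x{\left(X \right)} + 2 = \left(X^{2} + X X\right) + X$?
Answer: $3794822$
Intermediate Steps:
$x{\left(X \right)} = -2 + X + 2 X^{2}$ ($x{\left(X \right)} = -2 + \left(\left(X^{2} + X X\right) + X\right) = -2 + \left(\left(X^{2} + X^{2}\right) + X\right) = -2 + \left(2 X^{2} + X\right) = -2 + \left(X + 2 X^{2}\right) = -2 + X + 2 X^{2}$)
$-2751947 + x{\left(1809 \right)} = -2751947 + \left(-2 + 1809 + 2 \cdot 1809^{2}\right) = -2751947 + \left(-2 + 1809 + 2 \cdot 3272481\right) = -2751947 + \left(-2 + 1809 + 6544962\right) = -2751947 + 6546769 = 3794822$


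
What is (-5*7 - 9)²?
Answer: 1936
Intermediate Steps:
(-5*7 - 9)² = (-35 - 9)² = (-44)² = 1936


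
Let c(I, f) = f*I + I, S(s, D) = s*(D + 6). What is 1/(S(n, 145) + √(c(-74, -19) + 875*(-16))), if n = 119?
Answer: 17969/322897629 - 2*I*√3167/322897629 ≈ 5.5649e-5 - 3.4857e-7*I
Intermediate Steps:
S(s, D) = s*(6 + D)
c(I, f) = I + I*f (c(I, f) = I*f + I = I + I*f)
1/(S(n, 145) + √(c(-74, -19) + 875*(-16))) = 1/(119*(6 + 145) + √(-74*(1 - 19) + 875*(-16))) = 1/(119*151 + √(-74*(-18) - 14000)) = 1/(17969 + √(1332 - 14000)) = 1/(17969 + √(-12668)) = 1/(17969 + 2*I*√3167)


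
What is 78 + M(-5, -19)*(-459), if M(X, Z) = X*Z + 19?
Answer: -52248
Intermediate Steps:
M(X, Z) = 19 + X*Z
78 + M(-5, -19)*(-459) = 78 + (19 - 5*(-19))*(-459) = 78 + (19 + 95)*(-459) = 78 + 114*(-459) = 78 - 52326 = -52248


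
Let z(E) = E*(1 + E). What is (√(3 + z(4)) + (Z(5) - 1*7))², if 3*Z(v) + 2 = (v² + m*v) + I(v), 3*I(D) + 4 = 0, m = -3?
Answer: 3712/81 - 86*√23/9 ≈ 0.00032594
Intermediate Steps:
I(D) = -4/3 (I(D) = -4/3 + (⅓)*0 = -4/3 + 0 = -4/3)
Z(v) = -10/9 - v + v²/3 (Z(v) = -⅔ + ((v² - 3*v) - 4/3)/3 = -⅔ + (-4/3 + v² - 3*v)/3 = -⅔ + (-4/9 - v + v²/3) = -10/9 - v + v²/3)
(√(3 + z(4)) + (Z(5) - 1*7))² = (√(3 + 4*(1 + 4)) + ((-10/9 - 1*5 + (⅓)*5²) - 1*7))² = (√(3 + 4*5) + ((-10/9 - 5 + (⅓)*25) - 7))² = (√(3 + 20) + ((-10/9 - 5 + 25/3) - 7))² = (√23 + (20/9 - 7))² = (√23 - 43/9)² = (-43/9 + √23)²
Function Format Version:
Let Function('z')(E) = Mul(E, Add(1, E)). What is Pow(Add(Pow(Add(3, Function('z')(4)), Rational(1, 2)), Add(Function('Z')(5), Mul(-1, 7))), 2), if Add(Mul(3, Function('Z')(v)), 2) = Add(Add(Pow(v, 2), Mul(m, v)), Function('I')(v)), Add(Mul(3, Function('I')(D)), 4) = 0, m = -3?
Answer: Add(Rational(3712, 81), Mul(Rational(-86, 9), Pow(23, Rational(1, 2)))) ≈ 0.00032594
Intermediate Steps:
Function('I')(D) = Rational(-4, 3) (Function('I')(D) = Add(Rational(-4, 3), Mul(Rational(1, 3), 0)) = Add(Rational(-4, 3), 0) = Rational(-4, 3))
Function('Z')(v) = Add(Rational(-10, 9), Mul(-1, v), Mul(Rational(1, 3), Pow(v, 2))) (Function('Z')(v) = Add(Rational(-2, 3), Mul(Rational(1, 3), Add(Add(Pow(v, 2), Mul(-3, v)), Rational(-4, 3)))) = Add(Rational(-2, 3), Mul(Rational(1, 3), Add(Rational(-4, 3), Pow(v, 2), Mul(-3, v)))) = Add(Rational(-2, 3), Add(Rational(-4, 9), Mul(-1, v), Mul(Rational(1, 3), Pow(v, 2)))) = Add(Rational(-10, 9), Mul(-1, v), Mul(Rational(1, 3), Pow(v, 2))))
Pow(Add(Pow(Add(3, Function('z')(4)), Rational(1, 2)), Add(Function('Z')(5), Mul(-1, 7))), 2) = Pow(Add(Pow(Add(3, Mul(4, Add(1, 4))), Rational(1, 2)), Add(Add(Rational(-10, 9), Mul(-1, 5), Mul(Rational(1, 3), Pow(5, 2))), Mul(-1, 7))), 2) = Pow(Add(Pow(Add(3, Mul(4, 5)), Rational(1, 2)), Add(Add(Rational(-10, 9), -5, Mul(Rational(1, 3), 25)), -7)), 2) = Pow(Add(Pow(Add(3, 20), Rational(1, 2)), Add(Add(Rational(-10, 9), -5, Rational(25, 3)), -7)), 2) = Pow(Add(Pow(23, Rational(1, 2)), Add(Rational(20, 9), -7)), 2) = Pow(Add(Pow(23, Rational(1, 2)), Rational(-43, 9)), 2) = Pow(Add(Rational(-43, 9), Pow(23, Rational(1, 2))), 2)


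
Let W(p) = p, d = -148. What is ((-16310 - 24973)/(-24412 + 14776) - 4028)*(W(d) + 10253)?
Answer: -11872617125/292 ≈ -4.0660e+7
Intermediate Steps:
((-16310 - 24973)/(-24412 + 14776) - 4028)*(W(d) + 10253) = ((-16310 - 24973)/(-24412 + 14776) - 4028)*(-148 + 10253) = (-41283/(-9636) - 4028)*10105 = (-41283*(-1/9636) - 4028)*10105 = (1251/292 - 4028)*10105 = -1174925/292*10105 = -11872617125/292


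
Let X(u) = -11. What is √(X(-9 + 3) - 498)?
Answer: I*√509 ≈ 22.561*I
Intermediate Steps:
√(X(-9 + 3) - 498) = √(-11 - 498) = √(-509) = I*√509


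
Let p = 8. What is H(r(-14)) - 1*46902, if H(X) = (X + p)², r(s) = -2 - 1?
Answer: -46877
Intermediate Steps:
r(s) = -3
H(X) = (8 + X)² (H(X) = (X + 8)² = (8 + X)²)
H(r(-14)) - 1*46902 = (8 - 3)² - 1*46902 = 5² - 46902 = 25 - 46902 = -46877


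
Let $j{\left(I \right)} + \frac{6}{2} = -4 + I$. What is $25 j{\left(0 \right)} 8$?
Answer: $-1400$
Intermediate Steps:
$j{\left(I \right)} = -7 + I$ ($j{\left(I \right)} = -3 + \left(-4 + I\right) = -7 + I$)
$25 j{\left(0 \right)} 8 = 25 \left(-7 + 0\right) 8 = 25 \left(-7\right) 8 = \left(-175\right) 8 = -1400$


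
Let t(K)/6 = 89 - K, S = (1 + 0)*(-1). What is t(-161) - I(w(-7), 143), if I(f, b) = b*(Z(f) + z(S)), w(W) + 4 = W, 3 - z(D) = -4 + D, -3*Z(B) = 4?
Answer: 1640/3 ≈ 546.67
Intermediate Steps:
Z(B) = -4/3 (Z(B) = -⅓*4 = -4/3)
S = -1 (S = 1*(-1) = -1)
z(D) = 7 - D (z(D) = 3 - (-4 + D) = 3 + (4 - D) = 7 - D)
w(W) = -4 + W
t(K) = 534 - 6*K (t(K) = 6*(89 - K) = 534 - 6*K)
I(f, b) = 20*b/3 (I(f, b) = b*(-4/3 + (7 - 1*(-1))) = b*(-4/3 + (7 + 1)) = b*(-4/3 + 8) = b*(20/3) = 20*b/3)
t(-161) - I(w(-7), 143) = (534 - 6*(-161)) - 20*143/3 = (534 + 966) - 1*2860/3 = 1500 - 2860/3 = 1640/3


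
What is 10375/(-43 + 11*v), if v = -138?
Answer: -10375/1561 ≈ -6.6464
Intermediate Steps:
10375/(-43 + 11*v) = 10375/(-43 + 11*(-138)) = 10375/(-43 - 1518) = 10375/(-1561) = 10375*(-1/1561) = -10375/1561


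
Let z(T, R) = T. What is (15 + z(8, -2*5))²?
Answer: 529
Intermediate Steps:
(15 + z(8, -2*5))² = (15 + 8)² = 23² = 529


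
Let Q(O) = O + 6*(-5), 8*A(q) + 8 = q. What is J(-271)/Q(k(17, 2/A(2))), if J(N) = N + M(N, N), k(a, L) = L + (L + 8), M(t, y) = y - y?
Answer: 813/82 ≈ 9.9146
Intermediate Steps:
A(q) = -1 + q/8
M(t, y) = 0
k(a, L) = 8 + 2*L (k(a, L) = L + (8 + L) = 8 + 2*L)
Q(O) = -30 + O (Q(O) = O - 30 = -30 + O)
J(N) = N (J(N) = N + 0 = N)
J(-271)/Q(k(17, 2/A(2))) = -271/(-30 + (8 + 2*(2/(-1 + (1/8)*2)))) = -271/(-30 + (8 + 2*(2/(-1 + 1/4)))) = -271/(-30 + (8 + 2*(2/(-3/4)))) = -271/(-30 + (8 + 2*(2*(-4/3)))) = -271/(-30 + (8 + 2*(-8/3))) = -271/(-30 + (8 - 16/3)) = -271/(-30 + 8/3) = -271/(-82/3) = -271*(-3/82) = 813/82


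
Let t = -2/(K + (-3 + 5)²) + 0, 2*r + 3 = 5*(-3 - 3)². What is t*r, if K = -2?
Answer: -177/2 ≈ -88.500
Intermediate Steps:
r = 177/2 (r = -3/2 + (5*(-3 - 3)²)/2 = -3/2 + (5*(-6)²)/2 = -3/2 + (5*36)/2 = -3/2 + (½)*180 = -3/2 + 90 = 177/2 ≈ 88.500)
t = -1 (t = -2/(-2 + (-3 + 5)²) + 0 = -2/(-2 + 2²) + 0 = -2/(-2 + 4) + 0 = -2/2 + 0 = (½)*(-2) + 0 = -1 + 0 = -1)
t*r = -1*177/2 = -177/2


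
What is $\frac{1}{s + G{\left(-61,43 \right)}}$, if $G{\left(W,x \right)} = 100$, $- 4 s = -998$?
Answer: $\frac{2}{699} \approx 0.0028612$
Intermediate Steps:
$s = \frac{499}{2}$ ($s = \left(- \frac{1}{4}\right) \left(-998\right) = \frac{499}{2} \approx 249.5$)
$\frac{1}{s + G{\left(-61,43 \right)}} = \frac{1}{\frac{499}{2} + 100} = \frac{1}{\frac{699}{2}} = \frac{2}{699}$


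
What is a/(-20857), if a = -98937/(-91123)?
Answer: -98937/1900552411 ≈ -5.2057e-5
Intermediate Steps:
a = 98937/91123 (a = -98937*(-1/91123) = 98937/91123 ≈ 1.0858)
a/(-20857) = (98937/91123)/(-20857) = (98937/91123)*(-1/20857) = -98937/1900552411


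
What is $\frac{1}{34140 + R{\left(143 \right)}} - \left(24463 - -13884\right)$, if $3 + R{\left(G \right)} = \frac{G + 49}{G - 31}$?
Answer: $- \frac{9163820930}{238971} \approx -38347.0$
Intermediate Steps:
$R{\left(G \right)} = -3 + \frac{49 + G}{-31 + G}$ ($R{\left(G \right)} = -3 + \frac{G + 49}{G - 31} = -3 + \frac{49 + G}{-31 + G}$)
$\frac{1}{34140 + R{\left(143 \right)}} - \left(24463 - -13884\right) = \frac{1}{34140 + \frac{2 \left(71 - 143\right)}{-31 + 143}} - \left(24463 - -13884\right) = \frac{1}{34140 + \frac{2 \left(71 - 143\right)}{112}} - \left(24463 + 13884\right) = \frac{1}{34140 + 2 \cdot \frac{1}{112} \left(-72\right)} - 38347 = \frac{1}{34140 - \frac{9}{7}} - 38347 = \frac{1}{\frac{238971}{7}} - 38347 = \frac{7}{238971} - 38347 = - \frac{9163820930}{238971}$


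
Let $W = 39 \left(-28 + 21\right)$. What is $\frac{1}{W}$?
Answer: $- \frac{1}{273} \approx -0.003663$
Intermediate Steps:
$W = -273$ ($W = 39 \left(-7\right) = -273$)
$\frac{1}{W} = \frac{1}{-273} = - \frac{1}{273}$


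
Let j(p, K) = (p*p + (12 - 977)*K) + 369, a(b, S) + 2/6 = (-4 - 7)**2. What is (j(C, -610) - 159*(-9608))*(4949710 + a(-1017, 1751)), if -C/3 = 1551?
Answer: 352929361313200/3 ≈ 1.1764e+14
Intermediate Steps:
a(b, S) = 362/3 (a(b, S) = -1/3 + (-4 - 7)**2 = -1/3 + (-11)**2 = -1/3 + 121 = 362/3)
C = -4653 (C = -3*1551 = -4653)
j(p, K) = 369 + p**2 - 965*K (j(p, K) = (p**2 - 965*K) + 369 = 369 + p**2 - 965*K)
(j(C, -610) - 159*(-9608))*(4949710 + a(-1017, 1751)) = ((369 + (-4653)**2 - 965*(-610)) - 159*(-9608))*(4949710 + 362/3) = ((369 + 21650409 + 588650) + 1527672)*(14849492/3) = (22239428 + 1527672)*(14849492/3) = 23767100*(14849492/3) = 352929361313200/3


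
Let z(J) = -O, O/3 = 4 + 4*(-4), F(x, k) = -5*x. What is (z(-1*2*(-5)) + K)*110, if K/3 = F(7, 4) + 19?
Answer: -1320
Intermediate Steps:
O = -36 (O = 3*(4 + 4*(-4)) = 3*(4 - 16) = 3*(-12) = -36)
z(J) = 36 (z(J) = -1*(-36) = 36)
K = -48 (K = 3*(-5*7 + 19) = 3*(-35 + 19) = 3*(-16) = -48)
(z(-1*2*(-5)) + K)*110 = (36 - 48)*110 = -12*110 = -1320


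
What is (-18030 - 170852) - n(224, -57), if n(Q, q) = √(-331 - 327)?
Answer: -188882 - I*√658 ≈ -1.8888e+5 - 25.652*I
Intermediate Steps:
n(Q, q) = I*√658 (n(Q, q) = √(-658) = I*√658)
(-18030 - 170852) - n(224, -57) = (-18030 - 170852) - I*√658 = -188882 - I*√658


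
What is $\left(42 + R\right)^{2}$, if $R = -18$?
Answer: $576$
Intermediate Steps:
$\left(42 + R\right)^{2} = \left(42 - 18\right)^{2} = 24^{2} = 576$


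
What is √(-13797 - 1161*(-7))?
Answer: 9*I*√70 ≈ 75.299*I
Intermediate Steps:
√(-13797 - 1161*(-7)) = √(-13797 + 8127) = √(-5670) = 9*I*√70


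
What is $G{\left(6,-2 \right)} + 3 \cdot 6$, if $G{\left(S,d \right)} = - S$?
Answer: $12$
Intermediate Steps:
$G{\left(6,-2 \right)} + 3 \cdot 6 = \left(-1\right) 6 + 3 \cdot 6 = -6 + 18 = 12$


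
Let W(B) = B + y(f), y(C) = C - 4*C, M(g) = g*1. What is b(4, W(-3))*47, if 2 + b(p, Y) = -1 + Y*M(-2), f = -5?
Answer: -1269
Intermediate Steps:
M(g) = g
y(C) = -3*C
W(B) = 15 + B (W(B) = B - 3*(-5) = B + 15 = 15 + B)
b(p, Y) = -3 - 2*Y (b(p, Y) = -2 + (-1 + Y*(-2)) = -2 + (-1 - 2*Y) = -3 - 2*Y)
b(4, W(-3))*47 = (-3 - 2*(15 - 3))*47 = (-3 - 2*12)*47 = (-3 - 24)*47 = -27*47 = -1269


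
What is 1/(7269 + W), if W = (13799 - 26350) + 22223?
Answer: 1/16941 ≈ 5.9028e-5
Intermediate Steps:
W = 9672 (W = -12551 + 22223 = 9672)
1/(7269 + W) = 1/(7269 + 9672) = 1/16941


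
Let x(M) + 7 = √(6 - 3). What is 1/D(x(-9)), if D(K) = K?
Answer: -7/46 - √3/46 ≈ -0.18983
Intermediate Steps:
x(M) = -7 + √3 (x(M) = -7 + √(6 - 3) = -7 + √3)
1/D(x(-9)) = 1/(-7 + √3)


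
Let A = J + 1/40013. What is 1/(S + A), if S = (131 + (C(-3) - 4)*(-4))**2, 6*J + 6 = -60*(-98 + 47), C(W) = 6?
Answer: 40013/625723295 ≈ 6.3947e-5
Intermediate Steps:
J = 509 (J = -1 + (-60*(-98 + 47))/6 = -1 + (-60*(-51))/6 = -1 + (1/6)*3060 = -1 + 510 = 509)
A = 20366618/40013 (A = 509 + 1/40013 = 20366618/40013 ≈ 509.00)
S = 15129 (S = (131 + (6 - 4)*(-4))**2 = (131 + 2*(-4))**2 = (131 - 8)**2 = 123**2 = 15129)
1/(S + A) = 1/(15129 + 20366618/40013) = 1/(625723295/40013) = 40013/625723295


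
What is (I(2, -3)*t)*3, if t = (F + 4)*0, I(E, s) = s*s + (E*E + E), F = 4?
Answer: 0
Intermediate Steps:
I(E, s) = E + E**2 + s**2 (I(E, s) = s**2 + (E**2 + E) = s**2 + (E + E**2) = E + E**2 + s**2)
t = 0 (t = (4 + 4)*0 = 8*0 = 0)
(I(2, -3)*t)*3 = ((2 + 2**2 + (-3)**2)*0)*3 = ((2 + 4 + 9)*0)*3 = (15*0)*3 = 0*3 = 0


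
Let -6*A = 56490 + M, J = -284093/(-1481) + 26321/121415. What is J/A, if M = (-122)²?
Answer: -103596398988/6417079852505 ≈ -0.016144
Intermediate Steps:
M = 14884
J = 34532132996/179815615 (J = -284093*(-1/1481) + 26321*(1/121415) = 284093/1481 + 26321/121415 = 34532132996/179815615 ≈ 192.04)
A = -35687/3 (A = -(56490 + 14884)/6 = -⅙*71374 = -35687/3 ≈ -11896.)
J/A = 34532132996/(179815615*(-35687/3)) = (34532132996/179815615)*(-3/35687) = -103596398988/6417079852505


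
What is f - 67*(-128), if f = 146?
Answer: 8722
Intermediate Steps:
f - 67*(-128) = 146 - 67*(-128) = 146 + 8576 = 8722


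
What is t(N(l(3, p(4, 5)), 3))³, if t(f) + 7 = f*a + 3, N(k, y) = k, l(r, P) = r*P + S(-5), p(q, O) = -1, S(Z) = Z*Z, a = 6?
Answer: 2097152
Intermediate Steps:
S(Z) = Z²
l(r, P) = 25 + P*r (l(r, P) = r*P + (-5)² = P*r + 25 = 25 + P*r)
t(f) = -4 + 6*f (t(f) = -7 + (f*6 + 3) = -7 + (6*f + 3) = -7 + (3 + 6*f) = -4 + 6*f)
t(N(l(3, p(4, 5)), 3))³ = (-4 + 6*(25 - 1*3))³ = (-4 + 6*(25 - 3))³ = (-4 + 6*22)³ = (-4 + 132)³ = 128³ = 2097152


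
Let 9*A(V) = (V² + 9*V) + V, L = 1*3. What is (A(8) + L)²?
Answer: 361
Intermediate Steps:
L = 3
A(V) = V²/9 + 10*V/9 (A(V) = ((V² + 9*V) + V)/9 = (V² + 10*V)/9 = V²/9 + 10*V/9)
(A(8) + L)² = ((⅑)*8*(10 + 8) + 3)² = ((⅑)*8*18 + 3)² = (16 + 3)² = 19² = 361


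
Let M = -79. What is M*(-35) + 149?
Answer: 2914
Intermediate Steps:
M*(-35) + 149 = -79*(-35) + 149 = 2765 + 149 = 2914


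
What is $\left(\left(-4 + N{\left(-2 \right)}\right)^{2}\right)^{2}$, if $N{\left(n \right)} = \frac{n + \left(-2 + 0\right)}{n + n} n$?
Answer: $1296$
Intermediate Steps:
$N{\left(n \right)} = -1 + \frac{n}{2}$ ($N{\left(n \right)} = \frac{n - 2}{2 n} n = \left(-2 + n\right) \frac{1}{2 n} n = \frac{-2 + n}{2 n} n = -1 + \frac{n}{2}$)
$\left(\left(-4 + N{\left(-2 \right)}\right)^{2}\right)^{2} = \left(\left(-4 + \left(-1 + \frac{1}{2} \left(-2\right)\right)\right)^{2}\right)^{2} = \left(\left(-4 - 2\right)^{2}\right)^{2} = \left(\left(-6\right)^{2}\right)^{2} = 36^{2} = 1296$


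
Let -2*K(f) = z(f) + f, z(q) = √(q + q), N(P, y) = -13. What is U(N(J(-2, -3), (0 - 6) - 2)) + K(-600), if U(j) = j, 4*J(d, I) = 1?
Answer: 287 - 10*I*√3 ≈ 287.0 - 17.32*I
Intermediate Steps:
J(d, I) = ¼ (J(d, I) = (¼)*1 = ¼)
z(q) = √2*√q (z(q) = √(2*q) = √2*√q)
K(f) = -f/2 - √2*√f/2 (K(f) = -(√2*√f + f)/2 = -(f + √2*√f)/2 = -f/2 - √2*√f/2)
U(N(J(-2, -3), (0 - 6) - 2)) + K(-600) = -13 + (-½*(-600) - √2*√(-600)/2) = -13 + (300 - √2*10*I*√6/2) = -13 + (300 - 10*I*√3) = 287 - 10*I*√3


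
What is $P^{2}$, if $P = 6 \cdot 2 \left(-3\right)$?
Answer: $1296$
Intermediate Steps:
$P = -36$ ($P = 12 \left(-3\right) = -36$)
$P^{2} = \left(-36\right)^{2} = 1296$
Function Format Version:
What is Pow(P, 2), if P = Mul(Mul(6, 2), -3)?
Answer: 1296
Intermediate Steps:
P = -36 (P = Mul(12, -3) = -36)
Pow(P, 2) = Pow(-36, 2) = 1296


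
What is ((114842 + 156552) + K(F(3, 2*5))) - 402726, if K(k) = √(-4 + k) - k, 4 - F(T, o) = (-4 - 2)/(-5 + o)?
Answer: -656686/5 + √30/5 ≈ -1.3134e+5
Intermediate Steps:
F(T, o) = 4 + 6/(-5 + o) (F(T, o) = 4 - (-4 - 2)/(-5 + o) = 4 - (-6)/(-5 + o) = 4 + 6/(-5 + o))
((114842 + 156552) + K(F(3, 2*5))) - 402726 = ((114842 + 156552) + (√(-4 + 2*(-7 + 2*(2*5))/(-5 + 2*5)) - 2*(-7 + 2*(2*5))/(-5 + 2*5))) - 402726 = (271394 + (√(-4 + 2*(-7 + 2*10)/(-5 + 10)) - 2*(-7 + 2*10)/(-5 + 10))) - 402726 = (271394 + (√(-4 + 2*(-7 + 20)/5) - 2*(-7 + 20)/5)) - 402726 = (271394 + (√(-4 + 2*(⅕)*13) - 2*13/5)) - 402726 = (271394 + (√(-4 + 26/5) - 1*26/5)) - 402726 = (271394 + (√(6/5) - 26/5)) - 402726 = (271394 + (√30/5 - 26/5)) - 402726 = (271394 + (-26/5 + √30/5)) - 402726 = (1356944/5 + √30/5) - 402726 = -656686/5 + √30/5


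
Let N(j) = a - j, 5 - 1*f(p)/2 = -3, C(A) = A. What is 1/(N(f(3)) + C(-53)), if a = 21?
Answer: -1/48 ≈ -0.020833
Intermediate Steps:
f(p) = 16 (f(p) = 10 - 2*(-3) = 10 + 6 = 16)
N(j) = 21 - j
1/(N(f(3)) + C(-53)) = 1/((21 - 1*16) - 53) = 1/((21 - 16) - 53) = 1/(5 - 53) = 1/(-48) = -1/48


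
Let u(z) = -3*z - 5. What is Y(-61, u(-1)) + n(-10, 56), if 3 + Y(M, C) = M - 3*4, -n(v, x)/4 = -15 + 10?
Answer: -56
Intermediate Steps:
n(v, x) = 20 (n(v, x) = -4*(-15 + 10) = -4*(-5) = 20)
u(z) = -5 - 3*z
Y(M, C) = -15 + M (Y(M, C) = -3 + (M - 3*4) = -3 + (M - 12) = -3 + (-12 + M) = -15 + M)
Y(-61, u(-1)) + n(-10, 56) = (-15 - 61) + 20 = -76 + 20 = -56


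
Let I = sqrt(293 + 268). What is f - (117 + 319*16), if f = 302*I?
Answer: -5221 + 302*sqrt(561) ≈ 1932.0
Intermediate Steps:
I = sqrt(561) ≈ 23.685
f = 302*sqrt(561) ≈ 7153.0
f - (117 + 319*16) = 302*sqrt(561) - (117 + 319*16) = 302*sqrt(561) - (117 + 5104) = 302*sqrt(561) - 1*5221 = 302*sqrt(561) - 5221 = -5221 + 302*sqrt(561)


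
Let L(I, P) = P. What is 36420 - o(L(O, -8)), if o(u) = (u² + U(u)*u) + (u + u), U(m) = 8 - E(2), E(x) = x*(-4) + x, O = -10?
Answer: 36484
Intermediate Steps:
E(x) = -3*x (E(x) = -4*x + x = -3*x)
U(m) = 14 (U(m) = 8 - (-3)*2 = 8 - 1*(-6) = 8 + 6 = 14)
o(u) = u² + 16*u (o(u) = (u² + 14*u) + (u + u) = (u² + 14*u) + 2*u = u² + 16*u)
36420 - o(L(O, -8)) = 36420 - (-8)*(16 - 8) = 36420 - (-8)*8 = 36420 - 1*(-64) = 36420 + 64 = 36484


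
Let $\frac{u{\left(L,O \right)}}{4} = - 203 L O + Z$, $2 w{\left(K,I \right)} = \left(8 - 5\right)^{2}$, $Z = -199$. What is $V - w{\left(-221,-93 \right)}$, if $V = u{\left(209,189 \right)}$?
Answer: $- \frac{64151225}{2} \approx -3.2076 \cdot 10^{7}$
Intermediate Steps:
$w{\left(K,I \right)} = \frac{9}{2}$ ($w{\left(K,I \right)} = \frac{\left(8 - 5\right)^{2}}{2} = \frac{3^{2}}{2} = \frac{1}{2} \cdot 9 = \frac{9}{2}$)
$u{\left(L,O \right)} = -796 - 812 L O$ ($u{\left(L,O \right)} = 4 \left(- 203 L O - 199\right) = 4 \left(-199 - 203 L O\right) = -796 - 812 L O$)
$V = -32075608$ ($V = -796 - 169708 \cdot 189 = -796 - 32074812 = -32075608$)
$V - w{\left(-221,-93 \right)} = -32075608 - \frac{9}{2} = - \frac{64151225}{2}$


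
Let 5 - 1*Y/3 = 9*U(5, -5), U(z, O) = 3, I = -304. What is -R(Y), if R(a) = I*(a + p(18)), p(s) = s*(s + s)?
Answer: 176928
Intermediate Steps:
p(s) = 2*s² (p(s) = s*(2*s) = 2*s²)
Y = -66 (Y = 15 - 27*3 = 15 - 3*27 = 15 - 81 = -66)
R(a) = -196992 - 304*a (R(a) = -304*(a + 2*18²) = -304*(a + 2*324) = -304*(a + 648) = -304*(648 + a) = -196992 - 304*a)
-R(Y) = -(-196992 - 304*(-66)) = -(-196992 + 20064) = -1*(-176928) = 176928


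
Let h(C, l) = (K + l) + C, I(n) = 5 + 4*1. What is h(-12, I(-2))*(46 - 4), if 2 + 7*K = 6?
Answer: -102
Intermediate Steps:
K = 4/7 (K = -2/7 + (⅐)*6 = -2/7 + 6/7 = 4/7 ≈ 0.57143)
I(n) = 9 (I(n) = 5 + 4 = 9)
h(C, l) = 4/7 + C + l (h(C, l) = (4/7 + l) + C = 4/7 + C + l)
h(-12, I(-2))*(46 - 4) = (4/7 - 12 + 9)*(46 - 4) = -17/7*42 = -102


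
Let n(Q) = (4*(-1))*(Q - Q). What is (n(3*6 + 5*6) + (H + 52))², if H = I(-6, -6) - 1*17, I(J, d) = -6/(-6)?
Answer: 1296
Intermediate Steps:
n(Q) = 0 (n(Q) = -4*0 = 0)
I(J, d) = 1 (I(J, d) = -6*(-⅙) = 1)
H = -16 (H = 1 - 1*17 = 1 - 17 = -16)
(n(3*6 + 5*6) + (H + 52))² = (0 + (-16 + 52))² = (0 + 36)² = 36² = 1296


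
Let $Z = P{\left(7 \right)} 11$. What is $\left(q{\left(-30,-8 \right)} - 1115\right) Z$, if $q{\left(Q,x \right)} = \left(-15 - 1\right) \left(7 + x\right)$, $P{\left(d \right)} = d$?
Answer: $-84623$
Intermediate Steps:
$q{\left(Q,x \right)} = -112 - 16 x$ ($q{\left(Q,x \right)} = - 16 \left(7 + x\right) = -112 - 16 x$)
$Z = 77$ ($Z = 7 \cdot 11 = 77$)
$\left(q{\left(-30,-8 \right)} - 1115\right) Z = \left(\left(-112 - -128\right) - 1115\right) 77 = \left(\left(-112 + 128\right) - 1115\right) 77 = \left(16 - 1115\right) 77 = \left(-1099\right) 77 = -84623$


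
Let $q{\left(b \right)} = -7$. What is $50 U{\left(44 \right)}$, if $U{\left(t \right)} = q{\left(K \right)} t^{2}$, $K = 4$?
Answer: $-677600$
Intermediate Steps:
$U{\left(t \right)} = - 7 t^{2}$
$50 U{\left(44 \right)} = 50 \left(- 7 \cdot 44^{2}\right) = 50 \left(\left(-7\right) 1936\right) = 50 \left(-13552\right) = -677600$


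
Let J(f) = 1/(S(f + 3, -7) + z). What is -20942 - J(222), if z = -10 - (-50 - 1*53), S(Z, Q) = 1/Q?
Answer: -13612307/650 ≈ -20942.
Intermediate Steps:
z = 93 (z = -10 - (-50 - 53) = -10 - 1*(-103) = -10 + 103 = 93)
J(f) = 7/650 (J(f) = 1/(1/(-7) + 93) = 1/(-⅐ + 93) = 1/(650/7) = 7/650)
-20942 - J(222) = -20942 - 1*7/650 = -20942 - 7/650 = -13612307/650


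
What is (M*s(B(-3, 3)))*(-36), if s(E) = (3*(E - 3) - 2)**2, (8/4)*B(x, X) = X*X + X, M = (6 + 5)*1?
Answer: -19404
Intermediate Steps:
M = 11 (M = 11*1 = 11)
B(x, X) = X/2 + X**2/2 (B(x, X) = (X*X + X)/2 = (X**2 + X)/2 = (X + X**2)/2 = X/2 + X**2/2)
s(E) = (-11 + 3*E)**2 (s(E) = (3*(-3 + E) - 2)**2 = ((-9 + 3*E) - 2)**2 = (-11 + 3*E)**2)
(M*s(B(-3, 3)))*(-36) = (11*(-11 + 3*((1/2)*3*(1 + 3)))**2)*(-36) = (11*(-11 + 3*((1/2)*3*4))**2)*(-36) = (11*(-11 + 3*6)**2)*(-36) = (11*(-11 + 18)**2)*(-36) = (11*7**2)*(-36) = (11*49)*(-36) = 539*(-36) = -19404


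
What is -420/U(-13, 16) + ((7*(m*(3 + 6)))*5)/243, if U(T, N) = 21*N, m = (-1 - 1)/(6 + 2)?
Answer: -85/54 ≈ -1.5741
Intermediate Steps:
m = -¼ (m = -2/8 = -2*⅛ = -¼ ≈ -0.25000)
-420/U(-13, 16) + ((7*(m*(3 + 6)))*5)/243 = -420/(21*16) + ((7*(-(3 + 6)/4))*5)/243 = -420/336 + ((7*(-¼*9))*5)*(1/243) = -420*1/336 + ((7*(-9/4))*5)*(1/243) = -5/4 - 63/4*5*(1/243) = -5/4 - 315/4*1/243 = -5/4 - 35/108 = -85/54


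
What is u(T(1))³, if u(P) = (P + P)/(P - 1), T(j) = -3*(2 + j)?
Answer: 729/125 ≈ 5.8320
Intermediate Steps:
T(j) = -6 - 3*j
u(P) = 2*P/(-1 + P) (u(P) = (2*P)/(-1 + P) = 2*P/(-1 + P))
u(T(1))³ = (2*(-6 - 3*1)/(-1 + (-6 - 3*1)))³ = (2*(-6 - 3)/(-1 + (-6 - 3)))³ = (2*(-9)/(-1 - 9))³ = (2*(-9)/(-10))³ = (2*(-9)*(-⅒))³ = (9/5)³ = 729/125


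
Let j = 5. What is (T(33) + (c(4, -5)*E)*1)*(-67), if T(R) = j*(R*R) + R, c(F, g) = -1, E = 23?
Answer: -365485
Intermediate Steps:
T(R) = R + 5*R² (T(R) = 5*(R*R) + R = 5*R² + R = R + 5*R²)
(T(33) + (c(4, -5)*E)*1)*(-67) = (33*(1 + 5*33) - 1*23*1)*(-67) = (33*(1 + 165) - 23*1)*(-67) = (33*166 - 23)*(-67) = (5478 - 23)*(-67) = 5455*(-67) = -365485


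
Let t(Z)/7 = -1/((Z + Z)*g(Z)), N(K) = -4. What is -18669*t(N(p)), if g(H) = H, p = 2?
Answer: 130683/32 ≈ 4083.8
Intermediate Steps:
t(Z) = -7/(2*Z²) (t(Z) = 7*(-1/((Z + Z)*Z)) = 7*(-1/((2*Z)*Z)) = 7*(-1/(2*Z²)) = -7/(2*Z²))
-18669*t(N(p)) = -(-130683)/(2*(-4)²) = -(-130683)/(2*16) = -18669*(-7/32) = 130683/32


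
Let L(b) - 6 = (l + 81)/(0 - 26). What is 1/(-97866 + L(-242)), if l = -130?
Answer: -26/2544311 ≈ -1.0219e-5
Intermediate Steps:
L(b) = 205/26 (L(b) = 6 + (-130 + 81)/(0 - 26) = 6 - 49/(-26) = 6 - 49*(-1/26) = 6 + 49/26 = 205/26)
1/(-97866 + L(-242)) = 1/(-97866 + 205/26) = 1/(-2544311/26) = -26/2544311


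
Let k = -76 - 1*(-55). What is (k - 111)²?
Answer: 17424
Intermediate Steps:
k = -21 (k = -76 + 55 = -21)
(k - 111)² = (-21 - 111)² = (-132)² = 17424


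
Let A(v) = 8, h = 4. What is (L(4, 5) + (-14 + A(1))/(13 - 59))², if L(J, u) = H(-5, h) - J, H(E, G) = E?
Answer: 41616/529 ≈ 78.669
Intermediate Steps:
L(J, u) = -5 - J
(L(4, 5) + (-14 + A(1))/(13 - 59))² = ((-5 - 1*4) + (-14 + 8)/(13 - 59))² = ((-5 - 4) - 6/(-46))² = (-9 - 6*(-1/46))² = (-9 + 3/23)² = (-204/23)² = 41616/529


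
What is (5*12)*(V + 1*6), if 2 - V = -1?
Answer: 540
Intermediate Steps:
V = 3 (V = 2 - 1*(-1) = 2 + 1 = 3)
(5*12)*(V + 1*6) = (5*12)*(3 + 1*6) = 60*(3 + 6) = 60*9 = 540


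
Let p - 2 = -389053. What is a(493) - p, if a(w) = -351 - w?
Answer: 388207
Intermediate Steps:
p = -389051 (p = 2 - 389053 = -389051)
a(493) - p = (-351 - 1*493) - 1*(-389051) = (-351 - 493) + 389051 = -844 + 389051 = 388207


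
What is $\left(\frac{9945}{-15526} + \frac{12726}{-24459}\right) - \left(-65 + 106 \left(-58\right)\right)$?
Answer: $\frac{786316205937}{126583478} \approx 6211.8$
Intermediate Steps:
$\left(\frac{9945}{-15526} + \frac{12726}{-24459}\right) - \left(-65 + 106 \left(-58\right)\right) = \left(9945 \left(- \frac{1}{15526}\right) + 12726 \left(- \frac{1}{24459}\right)\right) - \left(-65 - 6148\right) = \left(- \frac{9945}{15526} - \frac{4242}{8153}\right) - -6213 = - \frac{146942877}{126583478} + 6213 = \frac{786316205937}{126583478}$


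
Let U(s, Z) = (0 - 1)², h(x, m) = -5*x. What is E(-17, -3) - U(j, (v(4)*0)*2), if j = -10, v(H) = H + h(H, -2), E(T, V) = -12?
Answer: -13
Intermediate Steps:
v(H) = -4*H (v(H) = H - 5*H = -4*H)
U(s, Z) = 1 (U(s, Z) = (-1)² = 1)
E(-17, -3) - U(j, (v(4)*0)*2) = -12 - 1*1 = -12 - 1 = -13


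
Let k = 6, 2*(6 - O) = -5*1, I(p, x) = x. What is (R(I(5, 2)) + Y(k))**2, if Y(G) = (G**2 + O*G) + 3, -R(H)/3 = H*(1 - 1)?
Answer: 8100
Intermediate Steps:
O = 17/2 (O = 6 - (-5)/2 = 6 - 1/2*(-5) = 6 + 5/2 = 17/2 ≈ 8.5000)
R(H) = 0 (R(H) = -3*H*(1 - 1) = -3*H*0 = -3*0 = 0)
Y(G) = 3 + G**2 + 17*G/2 (Y(G) = (G**2 + 17*G/2) + 3 = 3 + G**2 + 17*G/2)
(R(I(5, 2)) + Y(k))**2 = (0 + (3 + 6**2 + (17/2)*6))**2 = (0 + (3 + 36 + 51))**2 = (0 + 90)**2 = 90**2 = 8100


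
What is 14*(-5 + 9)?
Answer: 56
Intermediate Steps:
14*(-5 + 9) = 14*4 = 56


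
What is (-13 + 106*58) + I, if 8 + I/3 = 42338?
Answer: 133125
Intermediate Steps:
I = 126990 (I = -24 + 3*42338 = -24 + 127014 = 126990)
(-13 + 106*58) + I = (-13 + 106*58) + 126990 = (-13 + 6148) + 126990 = 6135 + 126990 = 133125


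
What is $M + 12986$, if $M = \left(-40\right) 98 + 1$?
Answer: $9067$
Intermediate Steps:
$M = -3919$ ($M = -3920 + 1 = -3919$)
$M + 12986 = -3919 + 12986 = 9067$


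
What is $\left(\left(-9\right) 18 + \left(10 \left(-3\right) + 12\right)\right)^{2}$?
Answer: $32400$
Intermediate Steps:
$\left(\left(-9\right) 18 + \left(10 \left(-3\right) + 12\right)\right)^{2} = \left(-162 + \left(-30 + 12\right)\right)^{2} = \left(-162 - 18\right)^{2} = \left(-180\right)^{2} = 32400$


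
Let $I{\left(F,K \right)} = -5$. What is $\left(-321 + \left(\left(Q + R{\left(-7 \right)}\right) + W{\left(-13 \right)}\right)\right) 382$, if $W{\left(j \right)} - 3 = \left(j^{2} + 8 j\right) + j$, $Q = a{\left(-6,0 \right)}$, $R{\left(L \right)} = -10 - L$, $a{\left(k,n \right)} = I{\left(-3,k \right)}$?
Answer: $-104668$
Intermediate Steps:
$a{\left(k,n \right)} = -5$
$Q = -5$
$W{\left(j \right)} = 3 + j^{2} + 9 j$ ($W{\left(j \right)} = 3 + \left(\left(j^{2} + 8 j\right) + j\right) = 3 + \left(j^{2} + 9 j\right) = 3 + j^{2} + 9 j$)
$\left(-321 + \left(\left(Q + R{\left(-7 \right)}\right) + W{\left(-13 \right)}\right)\right) 382 = \left(-321 + \left(\left(-5 - 3\right) + \left(3 + \left(-13\right)^{2} + 9 \left(-13\right)\right)\right)\right) 382 = \left(-321 + \left(\left(-5 + \left(-10 + 7\right)\right) + \left(3 + 169 - 117\right)\right)\right) 382 = \left(-321 + \left(\left(-5 - 3\right) + 55\right)\right) 382 = \left(-321 + \left(-8 + 55\right)\right) 382 = \left(-321 + 47\right) 382 = \left(-274\right) 382 = -104668$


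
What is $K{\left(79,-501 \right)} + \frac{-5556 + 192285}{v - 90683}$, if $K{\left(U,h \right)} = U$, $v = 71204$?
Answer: $\frac{450704}{6493} \approx 69.414$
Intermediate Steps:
$K{\left(79,-501 \right)} + \frac{-5556 + 192285}{v - 90683} = 79 + \frac{-5556 + 192285}{71204 - 90683} = 79 + \frac{186729}{-19479} = 79 + 186729 \left(- \frac{1}{19479}\right) = 79 - \frac{62243}{6493} = \frac{450704}{6493}$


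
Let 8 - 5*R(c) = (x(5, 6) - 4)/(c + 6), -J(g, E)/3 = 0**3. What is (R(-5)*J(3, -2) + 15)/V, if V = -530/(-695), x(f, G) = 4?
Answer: 2085/106 ≈ 19.670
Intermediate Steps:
J(g, E) = 0 (J(g, E) = -3*0**3 = -3*0 = 0)
R(c) = 8/5 (R(c) = 8/5 - (4 - 4)/(5*(c + 6)) = 8/5 - 0/(6 + c) = 8/5 - 1/5*0 = 8/5 + 0 = 8/5)
V = 106/139 (V = -530*(-1/695) = 106/139 ≈ 0.76259)
(R(-5)*J(3, -2) + 15)/V = ((8/5)*0 + 15)/(106/139) = (0 + 15)*(139/106) = 15*(139/106) = 2085/106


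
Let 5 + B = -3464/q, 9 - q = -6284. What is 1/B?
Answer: -6293/34929 ≈ -0.18017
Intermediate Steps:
q = 6293 (q = 9 - 1*(-6284) = 9 + 6284 = 6293)
B = -34929/6293 (B = -5 - 3464/6293 = -34929/6293 ≈ -5.5505)
1/B = 1/(-34929/6293) = -6293/34929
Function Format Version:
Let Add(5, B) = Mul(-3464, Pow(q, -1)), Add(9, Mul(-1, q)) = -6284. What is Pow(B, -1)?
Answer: Rational(-6293, 34929) ≈ -0.18017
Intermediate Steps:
q = 6293 (q = Add(9, Mul(-1, -6284)) = Add(9, 6284) = 6293)
B = Rational(-34929, 6293) (B = Add(-5, Mul(-3464, Pow(6293, -1))) = Add(-5, Mul(-3464, Rational(1, 6293))) = Add(-5, Rational(-3464, 6293)) = Rational(-34929, 6293) ≈ -5.5505)
Pow(B, -1) = Pow(Rational(-34929, 6293), -1) = Rational(-6293, 34929)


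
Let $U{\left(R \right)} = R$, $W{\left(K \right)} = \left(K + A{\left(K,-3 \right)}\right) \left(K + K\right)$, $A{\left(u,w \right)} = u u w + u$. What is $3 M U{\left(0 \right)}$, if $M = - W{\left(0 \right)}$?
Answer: $0$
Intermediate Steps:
$A{\left(u,w \right)} = u + w u^{2}$ ($A{\left(u,w \right)} = u^{2} w + u = w u^{2} + u = u + w u^{2}$)
$W{\left(K \right)} = 2 K \left(K + K \left(1 - 3 K\right)\right)$ ($W{\left(K \right)} = \left(K + K \left(1 + K \left(-3\right)\right)\right) \left(K + K\right) = \left(K + K \left(1 - 3 K\right)\right) 2 K = 2 K \left(K + K \left(1 - 3 K\right)\right)$)
$M = 0$ ($M = - 0^{2} \left(4 - 0\right) = - 0 \left(4 + 0\right) = - 0 \cdot 4 = \left(-1\right) 0 = 0$)
$3 M U{\left(0 \right)} = 3 \cdot 0 \cdot 0 = 0 \cdot 0 = 0$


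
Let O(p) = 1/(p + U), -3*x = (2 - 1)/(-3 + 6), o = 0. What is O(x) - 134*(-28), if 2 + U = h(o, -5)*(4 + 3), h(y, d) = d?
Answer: 1253159/334 ≈ 3752.0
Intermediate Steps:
x = -⅑ (x = -(2 - 1)/(3*(-3 + 6)) = -1/(3*3) = -⅓*⅓ = -⅑ ≈ -0.11111)
U = -37 (U = -2 - 5*(4 + 3) = -2 - 5*7 = -2 - 35 = -37)
O(p) = 1/(-37 + p) (O(p) = 1/(p - 37) = 1/(-37 + p))
O(x) - 134*(-28) = 1/(-37 - ⅑) - 134*(-28) = 1/(-334/9) + 3752 = -9/334 + 3752 = 1253159/334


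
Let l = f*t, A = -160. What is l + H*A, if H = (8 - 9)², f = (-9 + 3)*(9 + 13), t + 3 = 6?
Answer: -556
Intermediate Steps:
t = 3 (t = -3 + 6 = 3)
f = -132 (f = -6*22 = -132)
l = -396 (l = -132*3 = -396)
H = 1 (H = (-1)² = 1)
l + H*A = -396 + 1*(-160) = -396 - 160 = -556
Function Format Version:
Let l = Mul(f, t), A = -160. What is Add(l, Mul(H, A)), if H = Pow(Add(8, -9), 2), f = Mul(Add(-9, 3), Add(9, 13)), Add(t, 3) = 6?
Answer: -556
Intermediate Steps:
t = 3 (t = Add(-3, 6) = 3)
f = -132 (f = Mul(-6, 22) = -132)
l = -396 (l = Mul(-132, 3) = -396)
H = 1 (H = Pow(-1, 2) = 1)
Add(l, Mul(H, A)) = Add(-396, Mul(1, -160)) = Add(-396, -160) = -556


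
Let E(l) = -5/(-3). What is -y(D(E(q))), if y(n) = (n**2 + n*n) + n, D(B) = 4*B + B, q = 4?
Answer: -1325/9 ≈ -147.22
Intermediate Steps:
E(l) = 5/3 (E(l) = -5*(-1/3) = 5/3)
D(B) = 5*B
y(n) = n + 2*n**2 (y(n) = (n**2 + n**2) + n = 2*n**2 + n = n + 2*n**2)
-y(D(E(q))) = -5*(5/3)*(1 + 2*(5*(5/3))) = -25*(1 + 2*(25/3))/3 = -25*(1 + 50/3)/3 = -25*53/(3*3) = -1*1325/9 = -1325/9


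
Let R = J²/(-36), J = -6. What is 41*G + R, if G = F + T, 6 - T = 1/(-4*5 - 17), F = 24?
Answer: 45514/37 ≈ 1230.1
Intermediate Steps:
T = 223/37 (T = 6 - 1/(-4*5 - 17) = 6 - 1/(-20 - 17) = 6 - 1/(-37) = 6 - 1*(-1/37) = 6 + 1/37 = 223/37 ≈ 6.0270)
R = -1 (R = (-6)²/(-36) = 36*(-1/36) = -1)
G = 1111/37 (G = 24 + 223/37 = 1111/37 ≈ 30.027)
41*G + R = 41*(1111/37) - 1 = 45551/37 - 1 = 45514/37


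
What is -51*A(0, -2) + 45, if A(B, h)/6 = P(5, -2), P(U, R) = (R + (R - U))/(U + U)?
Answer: 1602/5 ≈ 320.40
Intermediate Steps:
P(U, R) = (-U + 2*R)/(2*U) (P(U, R) = (-U + 2*R)/((2*U)) = (-U + 2*R)*(1/(2*U)) = (-U + 2*R)/(2*U))
A(B, h) = -27/5 (A(B, h) = 6*((-2 - 1/2*5)/5) = 6*((-2 - 5/2)/5) = 6*((1/5)*(-9/2)) = 6*(-9/10) = -27/5)
-51*A(0, -2) + 45 = -51*(-27/5) + 45 = 1377/5 + 45 = 1602/5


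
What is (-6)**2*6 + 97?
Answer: 313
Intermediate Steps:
(-6)**2*6 + 97 = 36*6 + 97 = 216 + 97 = 313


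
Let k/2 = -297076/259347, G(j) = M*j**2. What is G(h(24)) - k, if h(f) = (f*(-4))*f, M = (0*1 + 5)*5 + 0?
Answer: 1186829127688/8943 ≈ 1.3271e+8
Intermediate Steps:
M = 25 (M = (0 + 5)*5 + 0 = 5*5 + 0 = 25 + 0 = 25)
h(f) = -4*f**2 (h(f) = (-4*f)*f = -4*f**2)
G(j) = 25*j**2
k = -20488/8943 (k = 2*(-297076/259347) = 2*(-297076*1/259347) = 2*(-10244/8943) = -20488/8943 ≈ -2.2910)
G(h(24)) - k = 25*(-4*24**2)**2 - 1*(-20488/8943) = 25*(-4*576)**2 + 20488/8943 = 25*(-2304)**2 + 20488/8943 = 25*5308416 + 20488/8943 = 132710400 + 20488/8943 = 1186829127688/8943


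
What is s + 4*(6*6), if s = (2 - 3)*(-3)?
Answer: 147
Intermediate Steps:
s = 3 (s = -1*(-3) = 3)
s + 4*(6*6) = 3 + 4*(6*6) = 3 + 4*36 = 3 + 144 = 147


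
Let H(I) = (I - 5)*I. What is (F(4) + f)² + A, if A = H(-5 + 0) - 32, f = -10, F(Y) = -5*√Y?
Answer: 418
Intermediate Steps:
H(I) = I*(-5 + I) (H(I) = (-5 + I)*I = I*(-5 + I))
A = 18 (A = (-5 + 0)*(-5 + (-5 + 0)) - 32 = -5*(-5 - 5) - 32 = -5*(-10) - 32 = 50 - 32 = 18)
(F(4) + f)² + A = (-5*√4 - 10)² + 18 = (-5*2 - 10)² + 18 = (-10 - 10)² + 18 = (-20)² + 18 = 400 + 18 = 418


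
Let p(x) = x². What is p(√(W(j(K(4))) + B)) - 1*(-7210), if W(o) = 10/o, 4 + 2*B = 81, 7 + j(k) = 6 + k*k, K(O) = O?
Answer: 43495/6 ≈ 7249.2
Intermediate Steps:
j(k) = -1 + k² (j(k) = -7 + (6 + k*k) = -7 + (6 + k²) = -1 + k²)
B = 77/2 (B = -2 + (½)*81 = -2 + 81/2 = 77/2 ≈ 38.500)
p(√(W(j(K(4))) + B)) - 1*(-7210) = (√(10/(-1 + 4²) + 77/2))² - 1*(-7210) = (√(10/(-1 + 16) + 77/2))² + 7210 = (√(10/15 + 77/2))² + 7210 = (√(10*(1/15) + 77/2))² + 7210 = (√(⅔ + 77/2))² + 7210 = (√(235/6))² + 7210 = (√1410/6)² + 7210 = 235/6 + 7210 = 43495/6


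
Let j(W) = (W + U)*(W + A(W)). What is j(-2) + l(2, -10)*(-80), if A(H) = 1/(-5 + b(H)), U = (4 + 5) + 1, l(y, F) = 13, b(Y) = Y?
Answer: -7400/7 ≈ -1057.1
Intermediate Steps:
U = 10 (U = 9 + 1 = 10)
A(H) = 1/(-5 + H)
j(W) = (10 + W)*(W + 1/(-5 + W)) (j(W) = (W + 10)*(W + 1/(-5 + W)) = (10 + W)*(W + 1/(-5 + W)))
j(-2) + l(2, -10)*(-80) = (10 - 2 - 2*(-5 - 2)*(10 - 2))/(-5 - 2) + 13*(-80) = (10 - 2 - 2*(-7)*8)/(-7) - 1040 = -(10 - 2 + 112)/7 - 1040 = -⅐*120 - 1040 = -120/7 - 1040 = -7400/7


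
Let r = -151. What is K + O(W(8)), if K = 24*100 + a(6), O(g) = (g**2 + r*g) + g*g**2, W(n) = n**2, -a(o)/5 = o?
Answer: 258946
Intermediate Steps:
a(o) = -5*o
O(g) = g**2 + g**3 - 151*g (O(g) = (g**2 - 151*g) + g*g**2 = (g**2 - 151*g) + g**3 = g**2 + g**3 - 151*g)
K = 2370 (K = 24*100 - 5*6 = 2400 - 30 = 2370)
K + O(W(8)) = 2370 + 8**2*(-151 + 8**2 + (8**2)**2) = 2370 + 64*(-151 + 64 + 64**2) = 2370 + 64*(-151 + 64 + 4096) = 2370 + 64*4009 = 2370 + 256576 = 258946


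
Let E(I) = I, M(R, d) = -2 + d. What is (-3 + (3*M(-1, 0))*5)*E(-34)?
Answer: 1122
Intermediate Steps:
(-3 + (3*M(-1, 0))*5)*E(-34) = (-3 + (3*(-2 + 0))*5)*(-34) = (-3 + (3*(-2))*5)*(-34) = (-3 - 6*5)*(-34) = (-3 - 30)*(-34) = -33*(-34) = 1122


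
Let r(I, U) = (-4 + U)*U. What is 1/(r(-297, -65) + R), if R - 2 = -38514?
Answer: -1/34027 ≈ -2.9388e-5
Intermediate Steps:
R = -38512 (R = 2 - 38514 = -38512)
r(I, U) = U*(-4 + U)
1/(r(-297, -65) + R) = 1/(-65*(-4 - 65) - 38512) = 1/(-65*(-69) - 38512) = 1/(4485 - 38512) = 1/(-34027) = -1/34027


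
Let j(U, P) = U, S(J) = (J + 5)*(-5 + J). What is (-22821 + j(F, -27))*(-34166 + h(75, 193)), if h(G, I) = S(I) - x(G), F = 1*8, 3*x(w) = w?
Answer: -69191829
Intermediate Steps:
x(w) = w/3
S(J) = (-5 + J)*(5 + J) (S(J) = (5 + J)*(-5 + J) = (-5 + J)*(5 + J))
F = 8
h(G, I) = -25 + I**2 - G/3 (h(G, I) = (-25 + I**2) - G/3 = -25 + I**2 - G/3)
(-22821 + j(F, -27))*(-34166 + h(75, 193)) = (-22821 + 8)*(-34166 + (-25 + 193**2 - 1/3*75)) = -22813*(-34166 + (-25 + 37249 - 25)) = -22813*(-34166 + 37199) = -22813*3033 = -69191829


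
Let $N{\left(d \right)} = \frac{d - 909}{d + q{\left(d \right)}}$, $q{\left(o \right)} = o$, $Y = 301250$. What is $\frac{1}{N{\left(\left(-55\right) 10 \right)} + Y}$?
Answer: $\frac{1100}{331376459} \approx 3.3195 \cdot 10^{-6}$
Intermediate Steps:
$N{\left(d \right)} = \frac{-909 + d}{2 d}$ ($N{\left(d \right)} = \frac{d - 909}{d + d} = \frac{-909 + d}{2 d}$)
$\frac{1}{N{\left(\left(-55\right) 10 \right)} + Y} = \frac{1}{\frac{-909 - 550}{2 \left(\left(-55\right) 10\right)} + 301250} = \frac{1}{\frac{-909 - 550}{2 \left(-550\right)} + 301250} = \frac{1}{\frac{1}{2} \left(- \frac{1}{550}\right) \left(-1459\right) + 301250} = \frac{1}{\frac{1459}{1100} + 301250} = \frac{1}{\frac{331376459}{1100}} = \frac{1100}{331376459}$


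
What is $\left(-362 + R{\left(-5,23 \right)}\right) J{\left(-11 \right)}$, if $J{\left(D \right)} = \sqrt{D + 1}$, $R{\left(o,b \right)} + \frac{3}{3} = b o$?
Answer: $- 478 i \sqrt{10} \approx - 1511.6 i$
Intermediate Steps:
$R{\left(o,b \right)} = -1 + b o$
$J{\left(D \right)} = \sqrt{1 + D}$
$\left(-362 + R{\left(-5,23 \right)}\right) J{\left(-11 \right)} = \left(-362 + \left(-1 + 23 \left(-5\right)\right)\right) \sqrt{1 - 11} = \left(-362 - 116\right) \sqrt{-10} = \left(-362 - 116\right) i \sqrt{10} = - 478 i \sqrt{10}$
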